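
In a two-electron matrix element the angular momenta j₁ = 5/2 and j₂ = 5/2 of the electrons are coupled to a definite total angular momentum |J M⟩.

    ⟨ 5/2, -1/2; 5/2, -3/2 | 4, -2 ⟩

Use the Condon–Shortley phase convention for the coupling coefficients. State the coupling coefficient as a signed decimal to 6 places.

+0.422577  (= +√(5/28))

√[9·1!4!4!/10! · 2!3!1!4!2!6!] = √(20736/35)
  +(−1)^0/∏(0,1,3,1,1,3)! = 1/36  (running 1/36)
  +(−1)^1/∏(1,0,2,0,2,4)! = -1/96  (running 5/288)
⟨..|..⟩ = √(20736/35)·(5/288) = +0.422577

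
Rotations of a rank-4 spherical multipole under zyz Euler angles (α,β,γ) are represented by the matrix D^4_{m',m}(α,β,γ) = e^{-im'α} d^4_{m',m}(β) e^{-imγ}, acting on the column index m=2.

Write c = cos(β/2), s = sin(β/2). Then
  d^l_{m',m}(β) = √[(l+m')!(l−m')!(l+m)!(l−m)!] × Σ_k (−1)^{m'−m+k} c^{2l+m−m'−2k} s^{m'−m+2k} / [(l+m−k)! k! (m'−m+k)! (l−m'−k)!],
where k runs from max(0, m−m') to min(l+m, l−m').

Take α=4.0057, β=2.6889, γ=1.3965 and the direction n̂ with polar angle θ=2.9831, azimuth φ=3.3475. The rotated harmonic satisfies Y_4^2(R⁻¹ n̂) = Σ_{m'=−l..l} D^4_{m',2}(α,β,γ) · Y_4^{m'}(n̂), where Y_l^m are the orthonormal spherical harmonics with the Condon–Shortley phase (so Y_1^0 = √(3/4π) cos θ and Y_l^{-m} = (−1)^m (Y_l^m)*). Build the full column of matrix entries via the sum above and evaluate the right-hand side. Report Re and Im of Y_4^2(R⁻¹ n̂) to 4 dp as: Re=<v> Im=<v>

Need the full column D^4_{m',2} for m'=−4..4 at α=4.0057, β=2.6889, γ=1.3965.
cos(β/2)=0.224419, sin(β/2)=0.974493
d^4_{-4,2}: single k=6 term ⇒ +0.228228;  D = +0.179817+0.140548i
d^4_{-3,2}: k∈[5..6] ⇒ +0.111495 -0.700767 = -0.589272;  D = +0.577446-0.117462i
d^4_{-2,2}: k∈[4..6] ⇒ +0.034312 -0.517572 +0.813260 = +0.329999;  D = +0.159948-0.288645i
d^4_{-1,2}: k∈[3..5] ⇒ +0.007450 -0.210705 +0.794595 = +0.591339;  D = +0.207260+0.553828i
d^4_{0,2}: k∈[2..4] ⇒ +0.001151 -0.057868 +0.409177 = +0.352459;  D = -0.331260-0.120391i
d^4_{1,2}: k∈[1..3] ⇒ +0.000119 -0.011175 +0.140470 = +0.129414;  D = +0.112595-0.063799i
d^4_{2,2}: k∈[0..2] ⇒ +0.000006 -0.001456 +0.034312 = +0.032862;  D = -0.006244+0.032264i
d^4_{3,2}: k∈[0..1] ⇒ -0.000105 +0.005913 = +0.005809;  D = -0.003620-0.004542i
d^4_{4,2}: single k=0 term ⇒ +0.000642;  D = +0.000642+0.000022i
Y_4^{m'}(θ=2.9831,φ=3.3475) and Σ D·Y over m':
  (+0.1798+0.1405i)·(+0.0002-0.0002i)  (+0.5774-0.1175i)·(+0.0040-0.0028i)  (+0.1599-0.2886i)·(+0.0445-0.0194i)  (+0.2073+0.5538i)·(+0.2761-0.0577i)  (-0.3313-0.1204i)·(+0.7432+0.0000i)  (+0.1126-0.0638i)·(-0.2761-0.0577i)  (-0.0062+0.0323i)·(+0.0445+0.0194i)  (-0.0036-0.0045i)·(-0.0040-0.0028i)  (+0.0006+0.0000i)·(+0.0002+0.0002i)
Y_4^2(R⁻¹ n̂) = -0.189164+0.045908i

Re=-0.1892 Im=0.0459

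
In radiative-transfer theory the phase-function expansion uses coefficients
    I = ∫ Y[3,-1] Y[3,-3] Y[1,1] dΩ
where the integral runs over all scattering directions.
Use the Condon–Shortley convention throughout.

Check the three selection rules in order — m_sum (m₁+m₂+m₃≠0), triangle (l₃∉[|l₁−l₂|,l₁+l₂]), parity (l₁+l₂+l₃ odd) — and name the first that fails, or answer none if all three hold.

m₁+m₂+m₃ = -1 − 3 + 1 = -3  ✗
triangle: |3−3|=0 ≤ l₃=1 ≤ 3+3=6
parity: l₁+l₂+l₃ = 7 is odd

m_sum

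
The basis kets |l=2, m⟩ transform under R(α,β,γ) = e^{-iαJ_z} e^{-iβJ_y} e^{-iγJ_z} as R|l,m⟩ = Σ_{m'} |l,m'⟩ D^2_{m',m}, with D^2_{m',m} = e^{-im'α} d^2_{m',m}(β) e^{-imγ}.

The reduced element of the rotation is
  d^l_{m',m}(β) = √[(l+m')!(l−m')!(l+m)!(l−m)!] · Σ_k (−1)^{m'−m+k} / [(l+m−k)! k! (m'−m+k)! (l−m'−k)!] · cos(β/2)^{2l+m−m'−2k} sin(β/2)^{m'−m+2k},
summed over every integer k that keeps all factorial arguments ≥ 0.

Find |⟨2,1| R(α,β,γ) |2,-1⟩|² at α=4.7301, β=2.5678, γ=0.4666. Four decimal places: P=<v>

P=0.3910

Split into d^2_{1,-1}(β=2.5678) × two z-phases.
Half-angle: c=0.282977, s=0.959127. N=√(6·1·1·6)=6.000000
The bounds max(0,m−m')=0 and min(l+m,l−m')=1 give 2 terms
  k=0: (−1)^2·6.0000/(2)·0.2830^2·0.9591^2 = +0.220991
  k=1: (−1)^3·6.0000/(6)·0.2830^0·0.9591^4 = -0.846260
d^2_{1,-1}(2.5678) = +0.220991 -0.846260 = -0.625269
|D^2_{1,-1}|² = |d^2_{1,-1}(β)|² = (-0.625269)² = 0.390962 (the z-rotation phases have unit modulus)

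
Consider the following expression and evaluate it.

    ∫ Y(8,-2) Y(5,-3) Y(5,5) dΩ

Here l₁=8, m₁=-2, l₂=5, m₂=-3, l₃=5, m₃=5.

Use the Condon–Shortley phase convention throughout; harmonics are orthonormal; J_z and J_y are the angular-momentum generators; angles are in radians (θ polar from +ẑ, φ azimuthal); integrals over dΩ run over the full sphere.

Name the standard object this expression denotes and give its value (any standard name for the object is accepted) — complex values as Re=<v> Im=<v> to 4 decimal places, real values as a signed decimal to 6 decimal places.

This is a Gaunt coefficient — the integral of a triple product of spherical harmonics over the sphere.
m-sum 0 ✓  L=18 even ✓  3≤5≤13 ✓
Π(2lᵢ+1) = 17×11×11 = 2057
triangle coeff Δ(8,5,5) = 1/37413090
Σ_t [3,5]: t=3:−1/1036800 t=4:+1/331776 t=5:−1/1036800 = 1/921600
(3j)²=490/46189 [(8 5 5; 0 0 0)], sign=-1
Σ_t [2,2]: t=2:+1/116121600 = 1/116121600
(3j)²=70/46189 [(8 5 5; -2 -3 5)], sign=+1
⇒ 4πI² = 34300/1037153
I = (-1)√(34300/1037153/(4π)) = -0.05130040

Gaunt coefficient, -0.051300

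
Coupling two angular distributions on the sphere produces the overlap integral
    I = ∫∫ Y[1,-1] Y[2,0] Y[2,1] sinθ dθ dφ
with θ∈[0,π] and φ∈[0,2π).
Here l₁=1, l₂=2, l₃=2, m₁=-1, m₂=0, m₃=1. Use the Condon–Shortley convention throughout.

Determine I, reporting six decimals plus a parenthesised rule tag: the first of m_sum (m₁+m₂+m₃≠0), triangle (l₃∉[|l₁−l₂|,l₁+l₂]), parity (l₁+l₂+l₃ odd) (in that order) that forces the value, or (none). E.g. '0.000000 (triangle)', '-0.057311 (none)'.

0.000000 (parity)

L=5 odd ⇒ parity kills the (l;000) factor ⇒ I = 0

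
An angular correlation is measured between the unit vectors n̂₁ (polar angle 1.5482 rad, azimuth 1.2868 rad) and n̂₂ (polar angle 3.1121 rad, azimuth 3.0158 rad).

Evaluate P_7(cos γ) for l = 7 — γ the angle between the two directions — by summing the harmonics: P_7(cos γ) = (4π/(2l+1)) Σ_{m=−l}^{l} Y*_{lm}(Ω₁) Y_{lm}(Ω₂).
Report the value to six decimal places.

0.059167

Summing Y*_{l m}(θ₁,φ₁)·Y_{l m}(θ₂,φ₂) over m ∈ [−7, 7]; prefactor 4π/(2·7+1) = 0.837758:
  m=-7: Y*=(-0.456338, 0.202245)  Y=(-0.000000, -0.000000)  product (0.000000, 0.000000)
  m=-6: Y*=(0.005605, 0.041835)  Y=(-0.000000, -0.000000)  product (0.000000, -0.000000)
  m=-5: Y*=(-0.359896, -0.054693)  Y=(-0.000000, -0.000000)  product (0.000000, 0.000000)
  m=-4: Y*=(-0.020886, 0.044969)  Y=(-0.000005, -0.000003)  product (0.000000, -0.000000)
  m=-3: Y*=(-0.246793, -0.215934)  Y=(-0.000210, -0.000083)  product (0.000034, 0.000066)
  m=-2: Y*=(-0.044510, 0.028404)  Y=(-0.006302, -0.001620)  product (0.000327, -0.000107)
  m=-1: Y*=(-0.088232, -0.302283)  Y=(-0.118893, -0.015035)  product (0.005945, 0.037266)
  m=+0: Y*=(-0.053752, -0.000000)  Y=(-1.079284, 0.000000)  product (0.058013, 0.000000)
  m=+1: Y*=(0.088232, -0.302283)  Y=(0.118893, -0.015035)  product (0.005945, -0.037266)
  m=+2: Y*=(-0.044510, -0.028404)  Y=(-0.006302, 0.001620)  product (0.000327, 0.000107)
  m=+3: Y*=(0.246793, -0.215934)  Y=(0.000210, -0.000083)  product (0.000034, -0.000066)
  m=+4: Y*=(-0.020886, -0.044969)  Y=(-0.000005, 0.000003)  product (0.000000, 0.000000)
  m=+5: Y*=(0.359896, -0.054693)  Y=(0.000000, -0.000000)  product (0.000000, -0.000000)
  m=+6: Y*=(0.005605, -0.041835)  Y=(-0.000000, 0.000000)  product (0.000000, 0.000000)
  m=+7: Y*=(0.456338, 0.202245)  Y=(0.000000, -0.000000)  product (0.000000, -0.000000)
Total Σ_m = (0.070625, -0.000000). Multiply by 0.837758: (0.059167, -0.000000). P_7(cos γ) = 0.059167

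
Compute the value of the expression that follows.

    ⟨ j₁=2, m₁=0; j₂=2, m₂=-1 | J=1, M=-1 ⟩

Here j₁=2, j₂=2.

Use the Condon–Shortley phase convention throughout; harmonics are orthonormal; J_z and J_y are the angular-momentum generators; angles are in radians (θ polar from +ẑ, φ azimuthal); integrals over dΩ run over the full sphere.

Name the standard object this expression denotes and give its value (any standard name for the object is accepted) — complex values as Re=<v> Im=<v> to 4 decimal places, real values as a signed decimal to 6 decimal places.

Clebsch–Gordan coefficient, −√(3/10) ≈ -0.547723

This is a Clebsch–Gordan (vector-coupling) coefficient.
j₁+j₂−J=3  J+j₁−j₂=1  J−j₁+j₂=1  j₁+j₂+J+1=6
(j₁±m₁, j₂±m₂, J±M) = (2,2,1,3,0,2)
P² = 6/5
sum k=1..1:
  [1] −1/2 = -1/2
S = -1/2
C² = P²·S² = 3/10 ; C = -0.547723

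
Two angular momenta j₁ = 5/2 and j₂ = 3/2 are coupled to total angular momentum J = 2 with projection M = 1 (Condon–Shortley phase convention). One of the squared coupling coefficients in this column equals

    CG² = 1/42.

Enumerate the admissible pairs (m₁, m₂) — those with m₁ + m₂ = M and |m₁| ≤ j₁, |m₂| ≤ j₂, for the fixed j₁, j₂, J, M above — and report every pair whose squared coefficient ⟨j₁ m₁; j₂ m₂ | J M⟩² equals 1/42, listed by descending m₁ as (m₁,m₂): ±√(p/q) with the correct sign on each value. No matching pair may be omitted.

Admissible pairs with m₁+m₂ = M = 1: (-1/2,3/2), (1/2,1/2), (3/2,-1/2), (5/2,-3/2)
  (m₁,m₂)=(5/2,-3/2): CG² = 5/14, CG = +√(5/14)
  (m₁,m₂)=(3/2,-1/2): CG² = 1/42, CG = +√(1/42)   ← matches the target
  (m₁,m₂)=(1/2,1/2): CG² = 25/84, CG = −√(25/84)
  (m₁,m₂)=(-1/2,3/2): CG² = 9/28, CG = +√(9/28)
Pairs with CG² = 1/42: (3/2,-1/2): +√(1/42)

(3/2,-1/2): +√(1/42)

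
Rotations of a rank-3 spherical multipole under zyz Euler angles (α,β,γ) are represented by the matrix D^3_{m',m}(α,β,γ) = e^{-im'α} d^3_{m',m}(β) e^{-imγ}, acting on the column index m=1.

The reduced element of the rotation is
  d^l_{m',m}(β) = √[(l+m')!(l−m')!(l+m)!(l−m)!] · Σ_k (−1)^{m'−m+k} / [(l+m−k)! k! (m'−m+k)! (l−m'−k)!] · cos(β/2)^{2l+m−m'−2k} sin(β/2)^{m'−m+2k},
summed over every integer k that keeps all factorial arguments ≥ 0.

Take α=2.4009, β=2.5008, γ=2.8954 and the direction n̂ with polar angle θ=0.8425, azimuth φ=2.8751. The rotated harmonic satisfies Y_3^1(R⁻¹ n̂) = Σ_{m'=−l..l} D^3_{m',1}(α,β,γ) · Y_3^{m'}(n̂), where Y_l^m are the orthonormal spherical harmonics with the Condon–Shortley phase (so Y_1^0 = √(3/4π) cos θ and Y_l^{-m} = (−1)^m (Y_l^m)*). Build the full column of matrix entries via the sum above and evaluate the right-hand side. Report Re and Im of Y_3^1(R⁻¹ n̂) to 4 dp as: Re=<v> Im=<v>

Re=0.2887 Im=-0.0304

Need the full column D^3_{m',1} for m'=−3..3 at α=2.4009, β=2.5008, γ=2.8954.
cos(β/2)=0.314943, sin(β/2)=0.949111
d^3_{-3,1}: single k=4 term ⇒ +0.311728;  D = -0.122852-0.286499i
d^3_{-2,1}: k∈[3..4] ⇒ +0.168918 -0.767036 = -0.598118;  D = +0.196984-0.564750i
d^3_{-1,1}: k∈[2..4] ⇒ +0.053175 -0.643903 +0.730973 = +0.140245;  D = +0.123444-0.066559i
d^3_{0,1}: k∈[1..3] ⇒ +0.010187 -0.277560 +0.840246 = +0.572873;  D = -0.555600-0.139617i
d^3_{1,1}: k∈[0..2] ⇒ +0.000976 -0.070901 +0.482927 = +0.413003;  D = +0.227685+0.344573i
d^3_{2,1}: k∈[0..1] ⇒ -0.009300 +0.168918 = +0.159618;  D = +0.024923-0.157660i
d^3_{3,1}: single k=0 term ⇒ +0.034325;  D = -0.026833+0.021404i
Y_3^{m'}(θ=0.8425,φ=2.8751) and Σ D·Y over m':
  (-0.1229-0.2865i)·(-0.1209-0.1243i)  (+0.1970-0.5648i)·(+0.3263+0.1925i)  (+0.1234-0.0666i)·(-0.2827-0.0772i)  (-0.5556-0.1396i)·(-0.1950+0.0000i)  (+0.2277+0.3446i)·(+0.2827-0.0772i)  (+0.0249-0.1577i)·(+0.3263-0.1925i)  (-0.0268+0.0214i)·(+0.1209-0.1243i)
Y_3^1(R⁻¹ n̂) = +0.288672-0.030420i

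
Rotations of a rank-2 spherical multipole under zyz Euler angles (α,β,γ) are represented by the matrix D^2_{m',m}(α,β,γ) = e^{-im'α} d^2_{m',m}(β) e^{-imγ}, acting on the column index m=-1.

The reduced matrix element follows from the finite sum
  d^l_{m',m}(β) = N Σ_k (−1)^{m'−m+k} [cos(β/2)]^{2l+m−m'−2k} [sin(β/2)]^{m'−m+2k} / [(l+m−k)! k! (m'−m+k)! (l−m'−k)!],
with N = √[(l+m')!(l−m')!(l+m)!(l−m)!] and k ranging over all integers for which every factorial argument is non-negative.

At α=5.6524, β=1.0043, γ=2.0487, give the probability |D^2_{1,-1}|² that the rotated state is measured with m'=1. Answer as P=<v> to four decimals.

P=0.2307

D^2_{1,-1}(5.6524,1.0043,2.0487) = e^{-i·1·5.6524}·d^2_{1,-1}(1.0043)·e^{-i·-1·2.0487}. Compute d first:
c=cos(1.004300/2)=0.876550, s=sin(1.004300/2)=0.481311; N=√[6·1·1·6]=6.000000
The bounds max(0,m−m')=0 and min(l+m,l−m')=1 give 2 terms
  k=0: (−1)^2·6.0000/(2)·0.8765^2·0.4813^2 = +0.533982
  k=1: (−1)^3·6.0000/(6)·0.8765^0·0.4813^4 = -0.053667
d^2_{1,-1}(1.0043) = +0.533982 -0.053667 = +0.480315
|D^2_{1,-1}|² = |d^2_{1,-1}(β)|² = (+0.480315)² = 0.230703 (the z-rotation phases have unit modulus)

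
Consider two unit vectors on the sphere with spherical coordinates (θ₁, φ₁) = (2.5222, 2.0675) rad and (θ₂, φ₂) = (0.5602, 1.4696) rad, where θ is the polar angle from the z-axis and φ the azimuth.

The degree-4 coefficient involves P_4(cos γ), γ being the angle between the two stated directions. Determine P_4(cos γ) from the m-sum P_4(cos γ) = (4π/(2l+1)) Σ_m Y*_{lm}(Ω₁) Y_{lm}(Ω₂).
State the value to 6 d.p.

Addition theorem: P_4(cos γ) = (4π/9) Σ_m Y*_{lm}(Ω₁) Y_{lm}(Ω₂), m = −4…4:
  [-4]  conj(Y_{4,-4})(Ω₁) = -0.020314+0.045979i ; Y_{4,-4}(Ω₂) = +0.032426+0.013893i ; Δ = -0.001297+0.001209i
  [-3]  conj(Y_{4,-3})(Ω₁) = -0.198756+0.016072i ; Y_{4,-3}(Ω₂) = -0.047555+0.151802i ; Δ = +0.007012-0.030936i
  [-2]  conj(Y_{4,-2})(Ω₁) = -0.224054-0.343935i ; Y_{4,-2}(Ω₂) = -0.372270-0.076391i ; Δ = +0.057135+0.145153i
  [-1]  conj(Y_{4,-1})(Ω₁) = +0.174852-0.322587i ; Y_{4,-1}(Ω₂) = +0.043535-0.428736i ; Δ = -0.130692-0.089009i
  [+0]  conj(Y_{4,0})(Ω₁) = -0.159264-0.000000i ; Y_{4,0}(Ω₂) = -0.053265+0.000000i ; Δ = +0.008483+0.000000i
  [+1]  conj(Y_{4,1})(Ω₁) = -0.174852-0.322587i ; Y_{4,1}(Ω₂) = -0.043535-0.428736i ; Δ = -0.130692+0.089009i
  [+2]  conj(Y_{4,2})(Ω₁) = -0.224054+0.343935i ; Y_{4,2}(Ω₂) = -0.372270+0.076391i ; Δ = +0.057135-0.145153i
  [+3]  conj(Y_{4,3})(Ω₁) = +0.198756+0.016072i ; Y_{4,3}(Ω₂) = +0.047555+0.151802i ; Δ = +0.007012+0.030936i
  [+4]  conj(Y_{4,4})(Ω₁) = -0.020314-0.045979i ; Y_{4,4}(Ω₂) = +0.032426-0.013893i ; Δ = -0.001297-0.001209i
Total Σ_m = -0.127201+0.000000i. Multiply by 1.396263: -0.177606+0.000000i. P_4(cos γ) = -0.177606

-0.177606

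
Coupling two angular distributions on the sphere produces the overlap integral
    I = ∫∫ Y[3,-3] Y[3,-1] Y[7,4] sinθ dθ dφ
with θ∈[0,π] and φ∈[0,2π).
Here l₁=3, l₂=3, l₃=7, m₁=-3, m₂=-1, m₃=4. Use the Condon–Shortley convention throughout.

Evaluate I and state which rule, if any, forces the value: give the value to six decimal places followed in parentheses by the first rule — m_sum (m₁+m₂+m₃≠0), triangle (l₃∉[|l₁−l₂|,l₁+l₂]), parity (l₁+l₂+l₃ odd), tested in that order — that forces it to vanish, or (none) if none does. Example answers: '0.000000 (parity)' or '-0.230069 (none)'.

l₃=7 ∉ [0,6] — triangle fails ⇒ I = 0

0.000000 (triangle)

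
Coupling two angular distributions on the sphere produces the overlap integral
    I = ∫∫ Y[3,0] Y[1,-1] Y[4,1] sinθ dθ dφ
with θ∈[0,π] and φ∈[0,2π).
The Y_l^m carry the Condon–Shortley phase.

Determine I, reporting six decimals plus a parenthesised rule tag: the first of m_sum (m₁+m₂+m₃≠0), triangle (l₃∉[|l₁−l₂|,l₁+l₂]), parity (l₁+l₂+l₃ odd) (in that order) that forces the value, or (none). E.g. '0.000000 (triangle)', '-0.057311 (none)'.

-0.194664 (none)

Checks pass: Σm=0; 8 even; l₃=4∈[2,4].
(2·3+1)(2·1+1)(2·4+1) = 189
Δ: 0! 6! 2! / 9! → 1/252
sum: t=0:+1/36 = 1/36
3j²(3 1 4; 0 0 0) = Δ·Π!·Σ² = 4/63  (sign +1)
sum: t=0:+1/72 = 1/72
3j²(3 1 4; 0 -1 1) = Δ·Π!·Σ² = 5/126  (sign -1)
combine: 4πI² = 189·4/63·5/126 = 10/21
take √, sign -1: I = -0.19466390
No selection rule forces the value: the integral is nonzero (none).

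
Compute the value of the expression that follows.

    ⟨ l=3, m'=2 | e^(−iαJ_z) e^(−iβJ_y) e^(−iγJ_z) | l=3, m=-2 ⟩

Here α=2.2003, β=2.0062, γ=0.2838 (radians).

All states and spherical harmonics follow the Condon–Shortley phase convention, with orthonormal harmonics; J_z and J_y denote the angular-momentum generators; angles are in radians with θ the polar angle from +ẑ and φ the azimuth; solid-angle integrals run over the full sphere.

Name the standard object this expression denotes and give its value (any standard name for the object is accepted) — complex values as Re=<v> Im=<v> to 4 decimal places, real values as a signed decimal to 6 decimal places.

This is a Wigner D-matrix element — the rotation-matrix element ⟨l m'| R(α,β,γ) |l m⟩ in the angular-momentum basis.
Split into d^3_{2,-2}(β=2.0062) × two z-phases.
c=cos(2.006200/2)=0.537691, s=sin(2.006200/2)=0.843142; N=√[120·1·1·120]=120.000000
The bounds max(0,m−m')=0 and min(l+m,l−m')=1 give 2 terms
  k=0: (−1)^4·120.0000/(24)·0.5377^2·0.8431^4 = +0.730531
  k=1: (−1)^5·120.0000/(120)·0.5377^0·0.8431^6 = -0.359256
d^3_{2,-2}(2.0062) = +0.730531 -0.359256 = +0.371275
D = (-0.306762+0.951786i)·(+0.371275)·(+0.843194+0.537610i) = -0.286011+0.236733i

Wigner D-matrix element, Re=-0.2860 Im=0.2367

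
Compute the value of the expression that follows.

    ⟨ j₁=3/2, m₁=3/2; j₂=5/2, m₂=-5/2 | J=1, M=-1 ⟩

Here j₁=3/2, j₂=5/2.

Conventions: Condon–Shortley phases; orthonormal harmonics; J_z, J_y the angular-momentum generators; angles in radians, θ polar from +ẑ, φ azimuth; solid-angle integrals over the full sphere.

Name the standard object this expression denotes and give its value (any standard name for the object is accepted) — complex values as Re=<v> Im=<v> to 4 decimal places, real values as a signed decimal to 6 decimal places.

This is a Clebsch–Gordan (vector-coupling) coefficient.
√[3·3!0!2!/6! · 3!0!0!5!0!2!] = √(72)
  +(−1)^0/∏(0,3,0,0,0,2)! = 1/12  (running 1/12)
⟨..|..⟩ = √(72)·(1/12) = +0.707107

Clebsch–Gordan coefficient, +√(1/2) ≈ +0.707107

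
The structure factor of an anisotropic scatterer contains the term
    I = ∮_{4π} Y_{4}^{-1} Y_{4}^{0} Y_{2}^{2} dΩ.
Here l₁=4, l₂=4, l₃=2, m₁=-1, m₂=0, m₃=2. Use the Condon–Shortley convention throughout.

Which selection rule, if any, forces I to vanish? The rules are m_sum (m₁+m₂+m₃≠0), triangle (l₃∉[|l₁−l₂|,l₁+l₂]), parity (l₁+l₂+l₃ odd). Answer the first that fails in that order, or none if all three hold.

m_sum

azimuthal sum: -1 + 0 + 2 = 1  ✗
0 ≤ 2 ≤ 8 (triangle on l)
L = 4 + 4 + 2 = 10 (even)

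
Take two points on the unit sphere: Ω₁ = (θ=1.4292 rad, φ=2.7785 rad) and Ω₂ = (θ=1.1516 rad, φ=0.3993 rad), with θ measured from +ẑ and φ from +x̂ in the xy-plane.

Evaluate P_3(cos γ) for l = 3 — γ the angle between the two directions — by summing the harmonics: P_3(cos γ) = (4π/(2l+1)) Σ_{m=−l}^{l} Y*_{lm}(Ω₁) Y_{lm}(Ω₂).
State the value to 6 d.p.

0.364125

Summing Y*_{l m}(θ₁,φ₁)·Y_{l m}(θ₂,φ₂) over m ∈ [−3, 3]; prefactor 4π/(2·3+1) = 1.795196:
  m=-3: (-0.18748 + 0.35879j) × (0.11584 - 0.29611j) = 0.08452 + 0.09708j  (running Σ = 0.08452 + 0.09708j)
  m=-2: (0.10569 - 0.09386j) × (0.24215 - 0.24863j) = 0.00226 - 0.04901j  (running Σ = 0.08678 + 0.04807j)
  m=-1: (0.26930 - 0.10232j) × (-0.04668 + 0.01970j) = -0.01056 + 0.01008j  (running Σ = 0.07622 + 0.05815j)
  m=0: (-0.15275 + 0.00000j) × (-0.32986 + 0.00000j) = 0.05038 + 0.00000j  (running Σ = 0.12661 + 0.05815j)
  m=1: (-0.26930 - 0.10232j) × (0.04668 + 0.01970j) = -0.01056 - 0.01008j  (running Σ = 0.11605 + 0.04807j)
  m=2: (0.10569 + 0.09386j) × (0.24215 + 0.24863j) = 0.00226 + 0.04901j  (running Σ = 0.11831 + 0.09708j)
  m=3: (0.18748 + 0.35879j) × (-0.11584 - 0.29611j) = 0.08452 - 0.09708j  (running Σ = 0.20283 + 0.00000j)
Total Σ_m = 0.20283 + 0.00000j. Multiply by 1.795196: 0.36412 + 0.00000j. P_3(cos γ) = 0.364125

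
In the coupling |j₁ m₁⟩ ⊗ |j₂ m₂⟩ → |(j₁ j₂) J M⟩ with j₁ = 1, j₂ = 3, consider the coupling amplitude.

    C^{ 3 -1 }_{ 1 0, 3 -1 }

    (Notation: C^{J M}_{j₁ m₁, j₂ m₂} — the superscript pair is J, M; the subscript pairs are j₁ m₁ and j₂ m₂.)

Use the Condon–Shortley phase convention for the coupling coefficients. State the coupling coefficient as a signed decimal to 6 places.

triangle: 1!×1!×5!/8! = 120/40320
(j±m)!: 1!×1!×2!×4!×2!×4! = 2304
prefactor² = (2J+1)×Δ×N² = 48
  k=0: +1/(0!×1!×1!×2!×0!×3!) = 1/12
  k=1: −1/(1!×0!×0!×1!×1!×4!) = -1/24
Σ = 1/24  ⇒  CG² = 48×(1/24)² = 1/12
CG = +√(1/12) = +0.288675

+√(1/12) ≈ +0.288675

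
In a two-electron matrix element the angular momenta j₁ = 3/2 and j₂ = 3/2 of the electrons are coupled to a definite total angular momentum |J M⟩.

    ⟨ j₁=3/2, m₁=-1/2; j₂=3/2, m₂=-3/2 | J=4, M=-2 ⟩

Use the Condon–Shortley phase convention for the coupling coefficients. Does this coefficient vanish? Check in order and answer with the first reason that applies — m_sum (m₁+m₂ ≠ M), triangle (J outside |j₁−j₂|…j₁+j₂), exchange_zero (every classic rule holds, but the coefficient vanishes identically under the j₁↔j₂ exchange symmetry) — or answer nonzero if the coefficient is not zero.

triangle

m-sum: m₁+m₂ = -1/2+(-3/2) = -2, M = -2  ✓
triangle: need |j₁−j₂| ≤ J ≤ j₁+j₂, i.e. J ∈ [0, 3]; J = 4 is outside ✗ ⇒ coefficient is 0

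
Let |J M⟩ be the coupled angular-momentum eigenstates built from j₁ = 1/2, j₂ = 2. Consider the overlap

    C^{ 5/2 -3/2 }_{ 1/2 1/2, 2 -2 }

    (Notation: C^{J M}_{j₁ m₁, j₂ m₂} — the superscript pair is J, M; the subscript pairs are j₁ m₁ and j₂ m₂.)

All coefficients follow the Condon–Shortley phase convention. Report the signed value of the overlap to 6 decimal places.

+√(1/5) ≈ +0.447214

√[6·0!1!4!/6! · 1!0!0!4!1!4!] = √(576/5)
  +(−1)^0/∏(0,0,0,0,1,4)! = 1/24  (running 1/24)
⟨..|..⟩ = √(576/5)·(1/24) = +0.447214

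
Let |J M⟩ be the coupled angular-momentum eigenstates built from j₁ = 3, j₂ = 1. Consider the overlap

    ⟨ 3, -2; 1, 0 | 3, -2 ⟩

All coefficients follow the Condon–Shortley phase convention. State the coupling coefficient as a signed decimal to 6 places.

triangle: 1!·5!·1!/8! = 120/40320
(j±m)!: 1!·5!·1!·1!·1!·5! = 14400
prefactor² = (2J+1)·Δ·N² = 300
  k=0: +1/(0!·1!·5!·1!·0!·0!) = 1/120
  k=1: −1/(1!·0!·4!·0!·1!·1!) = -1/24
Σ = -1/30  ⇒  CG² = 300·(-1/30)² = 1/3
CG = −√(1/3) = -0.577350

-0.577350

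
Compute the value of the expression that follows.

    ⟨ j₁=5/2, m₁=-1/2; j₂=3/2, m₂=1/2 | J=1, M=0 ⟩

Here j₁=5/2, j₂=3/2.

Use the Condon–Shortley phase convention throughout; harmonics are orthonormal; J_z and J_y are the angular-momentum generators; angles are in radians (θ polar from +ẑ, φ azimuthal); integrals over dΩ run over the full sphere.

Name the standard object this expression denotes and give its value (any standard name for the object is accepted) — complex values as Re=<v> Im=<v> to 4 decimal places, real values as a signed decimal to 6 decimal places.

This is a Clebsch–Gordan (vector-coupling) coefficient.
√[3·3!2!0!/6! · 2!3!2!1!1!1!] = √(6/5)
  +(−1)^2/∏(2,1,1,0,1,0)! = 1/2  (running 1/2)
⟨..|..⟩ = √(6/5)·(1/2) = +0.547723

Clebsch–Gordan coefficient, +√(3/10) ≈ +0.547723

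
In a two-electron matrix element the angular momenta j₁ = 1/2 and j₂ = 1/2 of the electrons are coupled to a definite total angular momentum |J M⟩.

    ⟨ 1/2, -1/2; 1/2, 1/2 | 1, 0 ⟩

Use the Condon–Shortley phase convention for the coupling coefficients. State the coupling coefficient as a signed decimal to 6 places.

+√(1/2) ≈ +0.707107

j₁+j₂−J=0  J+j₁−j₂=1  J−j₁+j₂=1  j₁+j₂+J+1=3
(j₁±m₁, j₂±m₂, J±M) = (0,1,1,0,1,1)
P² = 1/2
sum k=0..0:
  [0] +1/1 = 1
S = 1
C² = P²·S² = 1/2 ; C = +0.707107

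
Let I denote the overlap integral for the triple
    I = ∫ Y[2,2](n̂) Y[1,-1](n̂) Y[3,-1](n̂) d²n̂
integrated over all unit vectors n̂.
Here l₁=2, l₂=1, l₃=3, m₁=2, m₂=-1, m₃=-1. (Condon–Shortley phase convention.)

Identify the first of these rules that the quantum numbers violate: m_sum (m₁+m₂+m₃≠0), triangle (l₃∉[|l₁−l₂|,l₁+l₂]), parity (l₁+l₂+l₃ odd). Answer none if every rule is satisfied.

none

Σmᵢ = 0  ✓
l₃∈[|l₁−l₂|,l₁+l₂]=[1,3], have l₃=3  ✓
Σlᵢ = 6 ⇒ even  ✓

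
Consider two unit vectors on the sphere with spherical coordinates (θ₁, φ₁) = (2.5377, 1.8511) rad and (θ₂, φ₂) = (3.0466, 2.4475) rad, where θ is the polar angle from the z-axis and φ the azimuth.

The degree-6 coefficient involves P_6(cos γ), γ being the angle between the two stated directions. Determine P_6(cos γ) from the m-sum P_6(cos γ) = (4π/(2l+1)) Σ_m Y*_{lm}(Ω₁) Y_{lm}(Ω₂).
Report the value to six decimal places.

Expand P_6 via completeness: Σ_{m} conj(Y_{6,m}) at Ω₁ times Y_{6,m} at Ω₂ —
  term(m=-6) = (-0.000000, 0.000000)   from Y*(Ω₁)=(0.001795, -0.016097), Y(Ω₂)=(-0.000000, -0.000000)
  term(m=-5) = (-0.000001, -0.000000)   from Y*(Ω₁)=(0.080168, -0.013702), Y(Ω₂)=(-0.000012, -0.000004)
  term(m=-4) = (-0.000050, -0.000047)   from Y*(Ω₁)=(0.104035, 0.215599), Y(Ω₂)=(-0.000267, 0.000102)
  term(m=-3) = (-0.000414, -0.001866)   from Y*(Ω₁)=(-0.325813, 0.291509), Y(Ω₂)=(-0.002140, 0.003812)
  term(m=-2) = (0.006991, -0.017606)   from Y*(Ω₁)=(-0.351643, -0.220760), Y(Ω₂)=(0.008285, 0.044866)
  term(m=-1) = (-0.008429, 0.005722)   from Y*(Ω₁)=(-0.009436, 0.032777), Y(Ω₂)=(0.229593, 0.191076)
  term(m=+0) = (-0.388057, -0.000000)   from Y*(Ω₁)=(-0.420447, -0.000000), Y(Ω₂)=(0.922962, 0.000000)
  term(m=+1) = (-0.008429, -0.005722)   from Y*(Ω₁)=(0.009436, 0.032777), Y(Ω₂)=(-0.229593, 0.191076)
  term(m=+2) = (0.006991, 0.017606)   from Y*(Ω₁)=(-0.351643, 0.220760), Y(Ω₂)=(0.008285, -0.044866)
  term(m=+3) = (-0.000414, 0.001866)   from Y*(Ω₁)=(0.325813, 0.291509), Y(Ω₂)=(0.002140, 0.003812)
  term(m=+4) = (-0.000050, 0.000047)   from Y*(Ω₁)=(0.104035, -0.215599), Y(Ω₂)=(-0.000267, -0.000102)
  term(m=+5) = (-0.000001, 0.000000)   from Y*(Ω₁)=(-0.080168, -0.013702), Y(Ω₂)=(0.000012, -0.000004)
  term(m=+6) = (-0.000000, -0.000000)   from Y*(Ω₁)=(0.001795, 0.016097), Y(Ω₂)=(-0.000000, 0.000000)
Total Σ_m = (-0.391864, -0.000000). Multiply by 0.966644: (-0.378793, -0.000000). P_6(cos γ) = -0.378793

-0.378793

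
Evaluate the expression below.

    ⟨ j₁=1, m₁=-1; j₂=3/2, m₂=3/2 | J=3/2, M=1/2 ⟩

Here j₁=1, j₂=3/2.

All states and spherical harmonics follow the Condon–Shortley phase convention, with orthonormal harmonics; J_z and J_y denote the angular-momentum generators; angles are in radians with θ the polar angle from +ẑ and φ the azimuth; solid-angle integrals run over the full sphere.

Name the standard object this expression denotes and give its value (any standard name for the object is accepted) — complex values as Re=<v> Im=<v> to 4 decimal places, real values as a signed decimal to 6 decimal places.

This is a Clebsch–Gordan (vector-coupling) coefficient.
√[4·1!1!2!/5! · 0!2!3!0!2!1!] = √(8/5)
  +(−1)^1/∏(1,0,1,2,0,0)! = -1/2  (running -1/2)
⟨..|..⟩ = √(8/5)·(-1/2) = -0.632456

Clebsch–Gordan coefficient, −√(2/5) ≈ -0.632456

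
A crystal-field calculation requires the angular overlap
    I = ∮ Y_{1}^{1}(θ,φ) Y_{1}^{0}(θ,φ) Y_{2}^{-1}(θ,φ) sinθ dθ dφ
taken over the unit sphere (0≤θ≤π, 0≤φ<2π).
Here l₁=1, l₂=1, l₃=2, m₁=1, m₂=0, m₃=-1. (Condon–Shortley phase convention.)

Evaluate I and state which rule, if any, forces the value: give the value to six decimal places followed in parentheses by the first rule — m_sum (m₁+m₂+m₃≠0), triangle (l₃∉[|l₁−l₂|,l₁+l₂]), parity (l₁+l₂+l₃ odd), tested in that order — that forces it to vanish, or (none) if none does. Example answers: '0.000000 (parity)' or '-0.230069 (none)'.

-0.218510 (none)

m-sum 0 ✓  L=4 even ✓  0≤2≤2 ✓
Π(2lᵢ+1) = 3×3×5 = 45
triangle coeff Δ(1,1,2) = 1/30
Σ_t [0,0]: t=0:+1/1 = 1/1
(3j)²=2/15 [(1 1 2; 0 0 0)], sign=+1
Σ_t [0,0]: t=0:+1/2 = 1/2
(3j)²=1/10 [(1 1 2; 1 0 -1)], sign=-1
⇒ 4πI² = 3/5
I = (-1)√(3/5/(4π)) = -0.21850969
No selection rule forces the value: the integral is nonzero (none).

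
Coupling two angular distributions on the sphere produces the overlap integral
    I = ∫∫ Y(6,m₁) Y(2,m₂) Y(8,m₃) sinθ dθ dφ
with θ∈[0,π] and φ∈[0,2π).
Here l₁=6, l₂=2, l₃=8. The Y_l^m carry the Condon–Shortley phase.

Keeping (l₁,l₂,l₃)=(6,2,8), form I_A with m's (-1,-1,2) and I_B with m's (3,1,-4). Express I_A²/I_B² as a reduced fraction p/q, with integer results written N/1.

9/11

l's match ⇒ only the (l;m) 3-j factors differ between A and B.
A: triangle coeff Δ(6,2,8) = 1/30940; Σ_t [0,0]: t=0:+1/3628800 = 1/3628800; (3j)²=36/1547 [(6 2 8; -1 -1 2)], sign=+1
B: triangle coeff Δ(6,2,8) = 1/30940; Σ_t [0,0]: t=0:+1/13063680 = 1/13063680; (3j)²=44/1547 [(6 2 8; 3 1 -4)], sign=+1
I_A²/I_B² = (36/1547)/(44/1547) = 9/11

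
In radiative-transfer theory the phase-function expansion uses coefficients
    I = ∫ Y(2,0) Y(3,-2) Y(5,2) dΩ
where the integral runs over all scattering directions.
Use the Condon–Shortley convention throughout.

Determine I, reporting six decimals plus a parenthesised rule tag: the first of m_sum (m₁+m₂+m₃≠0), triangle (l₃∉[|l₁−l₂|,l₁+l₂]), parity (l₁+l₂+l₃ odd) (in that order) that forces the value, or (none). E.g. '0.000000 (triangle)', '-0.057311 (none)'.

Rules hold: Σm=0, L=10 even, 1≤5≤5.
N = 5·7·11 = 385
Δ = 0!·4!·6!/11! = 1/2310
Racah Σ t=0..0: t=0:+1/144 = 1/144
⇒ 3j(2 3 5; 0 0 0)² = 10/231, sgn -1
Racah Σ t=0..0: t=0:+1/480 = 1/480
⇒ 3j(2 3 5; 0 -2 2)² = 3/110, sgn -1
4πI² = N·(3j₀)²·(3jₘ)² = 5/11
I = +1·√(0.454545/4π) = 0.19018827
No selection rule forces the value: the integral is nonzero (none).

0.190188 (none)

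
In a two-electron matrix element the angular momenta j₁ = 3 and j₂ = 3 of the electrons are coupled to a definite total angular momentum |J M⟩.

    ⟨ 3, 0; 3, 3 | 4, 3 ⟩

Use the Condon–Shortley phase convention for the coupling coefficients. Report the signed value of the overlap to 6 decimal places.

+√(9/22) = +0.639602

√[9·2!4!4!/11! · 3!3!6!0!7!1!] = √(373248/11)
  +(−1)^2/∏(2,0,1,4,3,0)! = 1/288  (running 1/288)
⟨..|..⟩ = √(373248/11)·(1/288) = +0.639602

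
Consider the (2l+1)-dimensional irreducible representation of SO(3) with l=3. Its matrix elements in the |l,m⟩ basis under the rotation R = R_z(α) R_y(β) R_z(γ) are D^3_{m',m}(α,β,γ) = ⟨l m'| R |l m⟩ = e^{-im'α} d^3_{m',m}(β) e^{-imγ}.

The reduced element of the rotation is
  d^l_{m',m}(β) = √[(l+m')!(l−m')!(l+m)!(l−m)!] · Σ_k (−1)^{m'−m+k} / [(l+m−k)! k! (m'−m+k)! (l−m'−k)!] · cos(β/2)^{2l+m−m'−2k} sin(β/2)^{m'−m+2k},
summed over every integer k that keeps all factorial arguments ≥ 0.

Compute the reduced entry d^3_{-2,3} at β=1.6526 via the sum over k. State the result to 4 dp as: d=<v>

d=0.3571

d^3_{-2,3}(β=1.6526) via the finite sum:
c=cos(1.652600/2)=0.677601, s=sin(1.652600/2)=0.735429; N=√[1·120·720·1]=293.938769
k∈{5} keeps every argument non-negative
  k=5: (−1)^0·293.9388/(120)·0.6776^1·0.7354^5 = +0.357071
d^3_{-2,3}(1.6526) = +0.357071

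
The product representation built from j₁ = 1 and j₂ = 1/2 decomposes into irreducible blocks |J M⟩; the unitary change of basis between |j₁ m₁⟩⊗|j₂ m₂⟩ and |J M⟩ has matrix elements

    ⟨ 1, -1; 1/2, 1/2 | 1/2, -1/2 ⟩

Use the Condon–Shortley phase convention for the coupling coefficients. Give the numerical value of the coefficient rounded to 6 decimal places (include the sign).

triangle: 1!×1!×0!/3! = 1/6
(j±m)!: 0!×2!×1!×0!×0!×1! = 2
prefactor² = (2J+1)×Δ×N² = 2/3
  k=1: −1/(1!×0!×1!×0!×0!×0!) = -1
Σ = -1  ⇒  CG² = 2/3×(-1)² = 2/3
CG = −√(2/3) = -0.816497

-0.816497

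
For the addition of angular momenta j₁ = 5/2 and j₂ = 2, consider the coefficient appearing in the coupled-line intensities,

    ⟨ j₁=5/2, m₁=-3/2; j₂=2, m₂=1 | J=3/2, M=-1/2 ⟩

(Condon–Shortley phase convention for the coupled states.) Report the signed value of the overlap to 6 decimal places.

j₁+j₂−J=3  J+j₁−j₂=2  J−j₁+j₂=1  j₁+j₂+J+1=7
(j₁±m₁, j₂±m₂, J±M) = (1,4,3,1,1,2)
P² = 96/35
sum k=2..3:
  [2] +1/4 = 1/4
  [3] −1/6 = -1/6
S = 1/12
C² = P²·S² = 2/105 ; C = +0.138013

+0.138013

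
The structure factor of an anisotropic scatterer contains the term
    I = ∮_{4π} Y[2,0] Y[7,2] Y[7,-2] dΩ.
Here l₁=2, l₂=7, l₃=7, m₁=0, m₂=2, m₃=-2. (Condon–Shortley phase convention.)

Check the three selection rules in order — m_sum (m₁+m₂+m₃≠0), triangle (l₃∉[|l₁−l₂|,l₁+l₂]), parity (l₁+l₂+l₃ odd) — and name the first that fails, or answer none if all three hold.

m₁+m₂+m₃ = 0 + 2 − 2 = 0  ✓
triangle: |2−7|=5 ≤ l₃=7 ≤ 2+7=9  ✓
parity: l₁+l₂+l₃ = 16 is even  ✓

none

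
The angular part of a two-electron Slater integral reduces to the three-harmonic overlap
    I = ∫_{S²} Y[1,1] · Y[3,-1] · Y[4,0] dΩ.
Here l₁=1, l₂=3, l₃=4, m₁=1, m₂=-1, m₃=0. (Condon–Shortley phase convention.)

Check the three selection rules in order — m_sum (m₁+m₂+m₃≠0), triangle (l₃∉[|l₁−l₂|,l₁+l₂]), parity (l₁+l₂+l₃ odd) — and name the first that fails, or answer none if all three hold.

none

Σmᵢ = 0  ✓
l₃∈[|l₁−l₂|,l₁+l₂]=[2,4], have l₃=4  ✓
Σlᵢ = 8 ⇒ even  ✓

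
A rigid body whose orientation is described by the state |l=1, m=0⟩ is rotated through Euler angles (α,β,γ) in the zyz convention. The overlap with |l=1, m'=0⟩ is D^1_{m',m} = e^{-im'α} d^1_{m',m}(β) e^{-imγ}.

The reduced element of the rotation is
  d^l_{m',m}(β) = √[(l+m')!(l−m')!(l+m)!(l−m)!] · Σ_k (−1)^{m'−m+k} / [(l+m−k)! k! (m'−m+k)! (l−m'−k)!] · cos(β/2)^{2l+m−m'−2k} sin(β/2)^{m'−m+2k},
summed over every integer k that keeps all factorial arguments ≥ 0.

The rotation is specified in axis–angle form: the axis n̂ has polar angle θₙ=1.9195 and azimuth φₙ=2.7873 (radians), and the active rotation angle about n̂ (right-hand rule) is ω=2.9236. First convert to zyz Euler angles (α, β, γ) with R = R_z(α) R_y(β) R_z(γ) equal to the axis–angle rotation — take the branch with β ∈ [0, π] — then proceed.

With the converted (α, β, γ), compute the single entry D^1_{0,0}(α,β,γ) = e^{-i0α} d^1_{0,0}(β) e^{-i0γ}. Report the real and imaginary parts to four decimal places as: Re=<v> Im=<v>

Axis–angle → zyz. n̂ = (sinθₙcosφₙ, sinθₙsinφₙ, cosθₙ) = (-0.881446, +0.326048, -0.341680), ω = 2.9236.
R = I cosω + sinω [n̂]ₓ + (1−cosω) n̂n̂ᵀ gives
  R = [+0.559174, -0.494090, +0.665732; -0.641881, -0.766235, -0.029541; +0.524703, -0.410802, -0.745606]
β = atan2(√(R₁₃²+R₂₃²), R₃₃) = 2.412241; α = atan2(R₂₃, R₁₃) mod 2π = 6.238841; γ = atan2(R₃₂, −R₃₁) mod 2π = 3.805834
Split into d^1_{0,0}(β=2.4122) × two z-phases.
With c≡cos(β/2)=0.356647 and s≡sin(β/2)=0.934239, N=[1·1·1·1]^{1/2}=1.000000
k: max(0,(0)−(0))=0 … min(1+(0),1−(0))=1
  k=0: (−1)^0·1.0000/(1)·0.3566^2·0.9342^0 = +0.127197
  k=1: (−1)^1·1.0000/(1)·0.3566^0·0.9342^2 = -0.872803
d^1_{0,0}(2.4122) = +0.127197 -0.872803 = -0.745606
D = (+1.000000+0.000000i)·(-0.745606)·(+1.000000+0.000000i) = -0.745606+0.000000i

Re=-0.7456 Im=0.0000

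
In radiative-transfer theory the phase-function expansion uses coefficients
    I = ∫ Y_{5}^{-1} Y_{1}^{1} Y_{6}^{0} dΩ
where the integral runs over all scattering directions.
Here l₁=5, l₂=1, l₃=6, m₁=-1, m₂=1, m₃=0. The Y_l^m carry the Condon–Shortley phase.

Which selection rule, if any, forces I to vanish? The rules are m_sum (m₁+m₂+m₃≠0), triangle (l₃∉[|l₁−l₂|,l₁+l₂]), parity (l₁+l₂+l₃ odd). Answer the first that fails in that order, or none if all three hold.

none

m₁+m₂+m₃ = -1 + 1 + 0 = 0  ✓
triangle: |5−1|=4 ≤ l₃=6 ≤ 5+1=6  ✓
parity: l₁+l₂+l₃ = 12 is even  ✓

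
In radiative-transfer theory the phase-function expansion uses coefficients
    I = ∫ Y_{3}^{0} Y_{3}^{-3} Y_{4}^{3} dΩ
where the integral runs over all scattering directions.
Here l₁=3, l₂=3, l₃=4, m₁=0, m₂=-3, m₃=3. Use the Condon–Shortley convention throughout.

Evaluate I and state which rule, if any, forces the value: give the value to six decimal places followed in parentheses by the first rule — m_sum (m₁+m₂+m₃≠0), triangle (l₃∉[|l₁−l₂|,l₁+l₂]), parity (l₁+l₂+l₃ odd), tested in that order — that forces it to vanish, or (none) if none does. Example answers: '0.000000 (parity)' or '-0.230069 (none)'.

Checks pass: Σm=0; 10 even; l₃=4∈[0,6].
(2·3+1)(2·3+1)(2·4+1) = 441
Δ: 2! 4! 4! / 11! → 1/34650
sum: t=0:+1/72 t=1:−1/16 t=2:+1/72 = -5/144
3j²(3 3 4; 0 0 0) = Δ·Π!·Σ² = 2/77  (sign -1)
sum: t=0:+1/288 = 1/288
3j²(3 3 4; 0 -3 3) = Δ·Π!·Σ² = 1/22  (sign -1)
combine: 4πI² = 441·2/77·1/22 = 63/121
take √, sign +1: I = 0.20355073
No selection rule forces the value: the integral is nonzero (none).

0.203551 (none)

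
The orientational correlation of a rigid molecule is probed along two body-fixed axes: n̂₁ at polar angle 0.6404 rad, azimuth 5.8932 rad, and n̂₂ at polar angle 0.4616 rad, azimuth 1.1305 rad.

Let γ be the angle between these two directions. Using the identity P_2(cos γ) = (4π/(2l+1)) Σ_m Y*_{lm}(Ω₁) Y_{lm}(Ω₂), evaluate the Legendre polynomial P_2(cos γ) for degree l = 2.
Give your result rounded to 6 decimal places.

Expand P_2 via completeness: Σ_{m} conj(Y_{2,m}) at Ω₁ times Y_{2,m} at Ω₂ —
  term(m=-2) = -0.01051 - 0.00106j   from Y*(Ω₁)=0.09804 - 0.09699j, Y(Ω₂)=-0.04879 - 0.05909j
  term(m=-1) = 0.00573 - 0.11389j   from Y*(Ω₁)=0.34235 - 0.14072j, Y(Ω₂)=0.13130 - 0.27869j
  term(m=+0) = 0.12982 + 0.00000j   from Y*(Ω₁)=0.29297 + 0.00000j, Y(Ω₂)=0.44310 + 0.00000j
  term(m=+1) = 0.00573 + 0.11389j   from Y*(Ω₁)=-0.34235 - 0.14072j, Y(Ω₂)=-0.13130 - 0.27869j
  term(m=+2) = -0.01051 + 0.00106j   from Y*(Ω₁)=0.09804 + 0.09699j, Y(Ω₂)=-0.04879 + 0.05909j
Σ over m = 0.12026 + 0.00000j; ×(4π/5) → 0.30224 + 0.00000j. Real part: 0.302240

0.302240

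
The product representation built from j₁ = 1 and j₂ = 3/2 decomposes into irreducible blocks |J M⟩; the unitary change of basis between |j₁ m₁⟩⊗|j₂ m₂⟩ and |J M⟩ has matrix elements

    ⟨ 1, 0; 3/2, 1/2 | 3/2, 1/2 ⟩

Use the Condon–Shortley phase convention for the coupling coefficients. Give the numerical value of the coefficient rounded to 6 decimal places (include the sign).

j₁+j₂−J=1  J+j₁−j₂=1  J−j₁+j₂=2  j₁+j₂+J+1=5
(j₁±m₁, j₂±m₂, J±M) = (1,1,2,1,2,1)
P² = 4/15
sum k=0..1:
  [0] +1/2 = 1/2
  [1] −1/1 = -1
S = -1/2
C² = P²·S² = 1/15 ; C = -0.258199

−√(1/15) = -0.258199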